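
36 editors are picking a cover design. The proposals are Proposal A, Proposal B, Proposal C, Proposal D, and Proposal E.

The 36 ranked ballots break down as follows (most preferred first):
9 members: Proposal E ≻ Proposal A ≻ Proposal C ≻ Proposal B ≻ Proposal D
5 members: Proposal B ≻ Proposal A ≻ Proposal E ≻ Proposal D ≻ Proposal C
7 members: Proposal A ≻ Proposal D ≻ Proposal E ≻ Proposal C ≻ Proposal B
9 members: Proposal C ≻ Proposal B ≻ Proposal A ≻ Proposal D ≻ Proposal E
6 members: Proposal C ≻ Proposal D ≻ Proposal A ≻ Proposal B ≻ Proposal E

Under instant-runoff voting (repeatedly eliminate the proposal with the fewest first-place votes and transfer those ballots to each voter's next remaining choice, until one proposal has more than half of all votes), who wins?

Proposal A

Round 1: Proposal A 7, Proposal B 5, Proposal C 15, Proposal D 0, Proposal E 9. Proposal D eliminated.
Round 2: Proposal A 7, Proposal B 5, Proposal C 15, Proposal E 9. Proposal B eliminated.
Round 3: Proposal A 12, Proposal C 15, Proposal E 9. Proposal E eliminated.
Round 4: Proposal A 21, Proposal C 15. Proposal A has a majority (≥19).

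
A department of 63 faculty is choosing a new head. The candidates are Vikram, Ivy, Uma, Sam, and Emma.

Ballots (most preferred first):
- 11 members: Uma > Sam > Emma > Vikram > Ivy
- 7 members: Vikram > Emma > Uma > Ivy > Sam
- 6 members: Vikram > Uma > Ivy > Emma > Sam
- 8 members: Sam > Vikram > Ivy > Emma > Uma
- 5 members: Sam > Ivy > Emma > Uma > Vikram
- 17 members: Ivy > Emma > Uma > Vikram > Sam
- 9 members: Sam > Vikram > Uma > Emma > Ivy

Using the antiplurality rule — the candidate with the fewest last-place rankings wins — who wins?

Last-place votes: Vikram 5, Ivy 20, Uma 8, Sam 30, Emma 0.

Emma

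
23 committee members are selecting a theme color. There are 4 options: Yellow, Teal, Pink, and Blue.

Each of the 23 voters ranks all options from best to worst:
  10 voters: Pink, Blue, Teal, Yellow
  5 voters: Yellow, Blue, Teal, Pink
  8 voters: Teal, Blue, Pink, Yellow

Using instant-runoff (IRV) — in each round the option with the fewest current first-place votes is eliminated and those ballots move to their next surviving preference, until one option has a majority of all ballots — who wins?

Teal

Round 1: Yellow 5, Teal 8, Pink 10, Blue 0. Blue eliminated.
Round 2: Yellow 5, Teal 8, Pink 10. Yellow eliminated.
Round 3: Teal 13, Pink 10. Teal has a majority (≥12).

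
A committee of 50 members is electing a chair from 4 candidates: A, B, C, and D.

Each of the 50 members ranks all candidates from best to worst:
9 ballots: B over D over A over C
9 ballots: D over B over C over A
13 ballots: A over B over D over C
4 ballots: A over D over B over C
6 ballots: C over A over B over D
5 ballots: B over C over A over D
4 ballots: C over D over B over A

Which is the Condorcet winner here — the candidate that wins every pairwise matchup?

B

B vs A: 27–23
B vs C: 40–10
B vs D: 33–17
B beats every other candidate.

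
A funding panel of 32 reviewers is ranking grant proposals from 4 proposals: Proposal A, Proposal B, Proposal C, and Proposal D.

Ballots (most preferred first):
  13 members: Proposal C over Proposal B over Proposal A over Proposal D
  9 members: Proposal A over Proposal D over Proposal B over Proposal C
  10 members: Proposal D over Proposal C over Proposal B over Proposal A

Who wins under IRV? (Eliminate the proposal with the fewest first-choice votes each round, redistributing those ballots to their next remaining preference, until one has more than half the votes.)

Proposal D

Round 1: Proposal A 9, Proposal B 0, Proposal C 13, Proposal D 10. Proposal B eliminated.
Round 2: Proposal A 9, Proposal C 13, Proposal D 10. Proposal A eliminated.
Round 3: Proposal C 13, Proposal D 19. Proposal D has a majority (≥17).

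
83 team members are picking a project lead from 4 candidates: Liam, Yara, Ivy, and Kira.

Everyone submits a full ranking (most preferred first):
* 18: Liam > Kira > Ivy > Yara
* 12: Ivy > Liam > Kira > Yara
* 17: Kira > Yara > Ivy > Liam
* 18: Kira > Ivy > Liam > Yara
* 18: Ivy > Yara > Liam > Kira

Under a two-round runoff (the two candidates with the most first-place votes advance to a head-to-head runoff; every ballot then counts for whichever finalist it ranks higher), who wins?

Round 1 first-place votes: Liam 18, Yara 0, Ivy 30, Kira 35. Kira and Ivy advance.
Runoff: Kira is ranked above Ivy on 53 ballots, Ivy above Kira on 30.

Kira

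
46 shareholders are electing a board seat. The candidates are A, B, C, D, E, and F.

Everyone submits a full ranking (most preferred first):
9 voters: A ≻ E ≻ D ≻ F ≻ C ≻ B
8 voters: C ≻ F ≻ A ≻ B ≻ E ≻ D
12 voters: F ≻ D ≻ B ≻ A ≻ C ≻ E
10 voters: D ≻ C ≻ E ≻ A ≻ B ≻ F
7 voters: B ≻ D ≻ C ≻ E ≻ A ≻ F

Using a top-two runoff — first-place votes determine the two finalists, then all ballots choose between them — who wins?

D

Round 1 first-place votes: A 9, B 7, C 8, D 10, E 0, F 12. F and D advance.
Runoff: F is ranked above D on 20 ballots, D above F on 26.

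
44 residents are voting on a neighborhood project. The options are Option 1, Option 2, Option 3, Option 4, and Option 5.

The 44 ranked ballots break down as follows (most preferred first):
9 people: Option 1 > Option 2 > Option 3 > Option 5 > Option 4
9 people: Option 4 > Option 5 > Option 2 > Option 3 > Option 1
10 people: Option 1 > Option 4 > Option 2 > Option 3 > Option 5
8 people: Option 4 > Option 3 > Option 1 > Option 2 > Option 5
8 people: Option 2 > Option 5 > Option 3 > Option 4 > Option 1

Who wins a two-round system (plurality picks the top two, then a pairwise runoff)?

Round 1 first-place votes: Option 1 19, Option 2 8, Option 3 0, Option 4 17, Option 5 0. Option 1 and Option 4 advance.
Runoff: Option 1 is ranked above Option 4 on 19 ballots, Option 4 above Option 1 on 25.

Option 4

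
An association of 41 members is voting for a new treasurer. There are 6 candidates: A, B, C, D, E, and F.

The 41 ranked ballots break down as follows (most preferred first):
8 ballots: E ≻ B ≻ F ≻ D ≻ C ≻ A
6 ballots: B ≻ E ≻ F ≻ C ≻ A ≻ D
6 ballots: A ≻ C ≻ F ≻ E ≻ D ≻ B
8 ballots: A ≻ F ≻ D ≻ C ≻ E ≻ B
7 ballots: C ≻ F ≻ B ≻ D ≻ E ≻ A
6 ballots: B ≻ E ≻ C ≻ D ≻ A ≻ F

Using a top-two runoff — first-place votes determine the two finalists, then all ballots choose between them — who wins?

Round 1 first-place votes: A 14, B 12, C 7, D 0, E 8, F 0. A and B advance.
Runoff: A is ranked above B on 14 ballots, B above A on 27.

B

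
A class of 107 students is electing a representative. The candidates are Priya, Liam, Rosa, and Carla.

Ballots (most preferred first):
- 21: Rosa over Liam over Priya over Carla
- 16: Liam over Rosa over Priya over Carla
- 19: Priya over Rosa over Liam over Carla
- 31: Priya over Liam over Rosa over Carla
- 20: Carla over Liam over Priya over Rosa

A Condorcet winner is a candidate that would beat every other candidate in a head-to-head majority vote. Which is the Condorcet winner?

Liam vs Priya: 57–50
Liam vs Rosa: 67–40
Liam vs Carla: 87–20
Liam beats every other candidate.

Liam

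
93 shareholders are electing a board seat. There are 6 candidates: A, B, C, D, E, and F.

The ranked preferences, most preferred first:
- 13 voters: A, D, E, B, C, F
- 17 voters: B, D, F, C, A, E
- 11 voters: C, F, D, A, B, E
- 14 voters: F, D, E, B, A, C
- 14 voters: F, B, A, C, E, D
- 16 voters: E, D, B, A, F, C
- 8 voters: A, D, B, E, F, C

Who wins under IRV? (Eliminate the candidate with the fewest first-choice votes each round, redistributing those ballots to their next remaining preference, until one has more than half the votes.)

Round 1: A 21, B 17, C 11, D 0, E 16, F 28. D eliminated.
Round 2: A 21, B 17, C 11, E 16, F 28. C eliminated.
Round 3: A 21, B 17, E 16, F 39. E eliminated.
Round 4: A 21, B 33, F 39. A eliminated.
Round 5: B 54, F 39. B has a majority (≥47).

B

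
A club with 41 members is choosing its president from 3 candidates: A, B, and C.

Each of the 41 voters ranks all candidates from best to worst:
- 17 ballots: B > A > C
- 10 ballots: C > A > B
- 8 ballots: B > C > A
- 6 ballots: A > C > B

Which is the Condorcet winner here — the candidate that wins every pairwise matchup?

B vs A: 25–16
B vs C: 25–16
B beats every other candidate.

B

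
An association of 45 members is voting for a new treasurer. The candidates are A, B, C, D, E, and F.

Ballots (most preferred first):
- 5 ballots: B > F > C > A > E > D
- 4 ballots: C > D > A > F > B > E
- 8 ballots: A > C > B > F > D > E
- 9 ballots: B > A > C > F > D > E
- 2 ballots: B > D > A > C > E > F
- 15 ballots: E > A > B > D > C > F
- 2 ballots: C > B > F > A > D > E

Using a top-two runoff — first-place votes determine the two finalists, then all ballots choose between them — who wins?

Round 1 first-place votes: A 8, B 16, C 6, D 0, E 15, F 0. B and E advance.
Runoff: B is ranked above E on 30 ballots, E above B on 15.

B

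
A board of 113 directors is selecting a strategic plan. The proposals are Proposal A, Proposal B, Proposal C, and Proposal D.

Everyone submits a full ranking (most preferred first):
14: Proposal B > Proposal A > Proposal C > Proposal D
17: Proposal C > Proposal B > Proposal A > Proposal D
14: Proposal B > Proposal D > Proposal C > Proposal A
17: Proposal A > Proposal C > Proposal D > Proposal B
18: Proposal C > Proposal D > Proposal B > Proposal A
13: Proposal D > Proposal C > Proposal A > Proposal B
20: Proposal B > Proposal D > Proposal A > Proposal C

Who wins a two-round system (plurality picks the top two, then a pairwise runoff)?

Proposal C

Round 1 first-place votes: Proposal A 17, Proposal B 48, Proposal C 35, Proposal D 13. Proposal B and Proposal C advance.
Runoff: Proposal B is ranked above Proposal C on 48 ballots, Proposal C above Proposal B on 65.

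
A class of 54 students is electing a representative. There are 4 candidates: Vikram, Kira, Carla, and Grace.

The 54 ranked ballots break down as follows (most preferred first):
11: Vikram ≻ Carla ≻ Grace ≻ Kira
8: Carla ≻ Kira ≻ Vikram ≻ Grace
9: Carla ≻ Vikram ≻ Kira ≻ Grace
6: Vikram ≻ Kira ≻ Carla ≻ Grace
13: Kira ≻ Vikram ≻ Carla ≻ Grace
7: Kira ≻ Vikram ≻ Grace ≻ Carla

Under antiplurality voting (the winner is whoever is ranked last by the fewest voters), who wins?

Vikram

Last-place votes: Vikram 0, Kira 11, Carla 7, Grace 36.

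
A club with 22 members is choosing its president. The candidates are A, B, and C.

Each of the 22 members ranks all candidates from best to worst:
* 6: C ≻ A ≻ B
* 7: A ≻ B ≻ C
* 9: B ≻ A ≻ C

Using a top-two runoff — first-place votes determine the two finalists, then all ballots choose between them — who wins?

A

Round 1 first-place votes: A 7, B 9, C 6. B and A advance.
Runoff: B is ranked above A on 9 ballots, A above B on 13.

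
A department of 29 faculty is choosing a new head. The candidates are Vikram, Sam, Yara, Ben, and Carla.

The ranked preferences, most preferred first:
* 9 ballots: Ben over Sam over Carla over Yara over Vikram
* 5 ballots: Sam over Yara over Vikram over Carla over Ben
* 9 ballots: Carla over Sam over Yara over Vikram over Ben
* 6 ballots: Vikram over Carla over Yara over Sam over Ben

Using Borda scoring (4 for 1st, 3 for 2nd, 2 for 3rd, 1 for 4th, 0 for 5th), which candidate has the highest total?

Sam

Vikram: 9×0 + 5×2 + 9×1 + 6×4 = 43
Sam: 9×3 + 5×4 + 9×3 + 6×1 = 80
Yara: 9×1 + 5×3 + 9×2 + 6×2 = 54
Ben: 9×4 + 5×0 + 9×0 + 6×0 = 36
Carla: 9×2 + 5×1 + 9×4 + 6×3 = 77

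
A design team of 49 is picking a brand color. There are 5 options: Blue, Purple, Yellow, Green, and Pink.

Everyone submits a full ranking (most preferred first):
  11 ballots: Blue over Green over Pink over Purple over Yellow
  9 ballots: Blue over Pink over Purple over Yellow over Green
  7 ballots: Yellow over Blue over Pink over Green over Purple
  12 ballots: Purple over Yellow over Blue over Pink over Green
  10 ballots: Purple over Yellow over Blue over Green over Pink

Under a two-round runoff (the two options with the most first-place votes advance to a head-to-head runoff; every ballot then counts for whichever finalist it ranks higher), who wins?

Round 1 first-place votes: Blue 20, Purple 22, Yellow 7, Green 0, Pink 0. Purple and Blue advance.
Runoff: Purple is ranked above Blue on 22 ballots, Blue above Purple on 27.

Blue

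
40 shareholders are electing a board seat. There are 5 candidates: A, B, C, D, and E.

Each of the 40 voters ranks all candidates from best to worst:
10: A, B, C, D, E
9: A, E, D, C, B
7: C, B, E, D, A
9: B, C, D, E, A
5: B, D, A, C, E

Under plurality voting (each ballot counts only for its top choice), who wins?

First-place votes: A 19, B 14, C 7, D 0, E 0.

A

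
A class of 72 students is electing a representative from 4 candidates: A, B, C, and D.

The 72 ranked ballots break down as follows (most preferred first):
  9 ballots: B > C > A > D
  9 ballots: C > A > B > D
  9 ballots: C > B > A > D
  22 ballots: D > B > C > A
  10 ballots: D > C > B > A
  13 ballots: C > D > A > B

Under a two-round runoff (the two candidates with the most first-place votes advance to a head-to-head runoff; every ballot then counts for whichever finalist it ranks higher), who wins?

C

Round 1 first-place votes: A 0, B 9, C 31, D 32. D and C advance.
Runoff: D is ranked above C on 32 ballots, C above D on 40.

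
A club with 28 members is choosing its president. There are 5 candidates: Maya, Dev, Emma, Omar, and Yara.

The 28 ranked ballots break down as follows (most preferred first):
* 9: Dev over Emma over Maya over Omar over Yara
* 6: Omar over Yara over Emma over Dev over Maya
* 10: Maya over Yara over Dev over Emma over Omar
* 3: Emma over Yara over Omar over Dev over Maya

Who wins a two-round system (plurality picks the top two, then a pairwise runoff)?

Round 1 first-place votes: Maya 10, Dev 9, Emma 3, Omar 6, Yara 0. Maya and Dev advance.
Runoff: Maya is ranked above Dev on 10 ballots, Dev above Maya on 18.

Dev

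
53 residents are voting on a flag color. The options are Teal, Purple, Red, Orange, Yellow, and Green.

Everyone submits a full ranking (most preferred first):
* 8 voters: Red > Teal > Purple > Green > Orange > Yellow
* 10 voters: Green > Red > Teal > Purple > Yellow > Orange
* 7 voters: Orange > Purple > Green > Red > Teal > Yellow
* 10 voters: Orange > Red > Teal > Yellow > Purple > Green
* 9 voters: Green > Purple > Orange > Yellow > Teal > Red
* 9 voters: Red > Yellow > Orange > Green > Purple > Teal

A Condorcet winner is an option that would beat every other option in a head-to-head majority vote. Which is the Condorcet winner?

Red

Red vs Teal: 44–9
Red vs Purple: 37–16
Red vs Orange: 27–26
Red vs Yellow: 44–9
Red vs Green: 27–26
Red beats every other option.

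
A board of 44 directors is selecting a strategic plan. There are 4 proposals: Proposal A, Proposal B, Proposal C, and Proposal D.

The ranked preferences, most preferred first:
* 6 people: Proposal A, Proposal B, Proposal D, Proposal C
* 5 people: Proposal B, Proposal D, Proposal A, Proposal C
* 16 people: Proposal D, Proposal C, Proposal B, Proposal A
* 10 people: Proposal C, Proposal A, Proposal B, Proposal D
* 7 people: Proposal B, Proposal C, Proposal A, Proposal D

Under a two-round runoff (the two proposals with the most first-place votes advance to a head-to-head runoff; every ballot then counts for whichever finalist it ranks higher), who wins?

Round 1 first-place votes: Proposal A 6, Proposal B 12, Proposal C 10, Proposal D 16. Proposal D and Proposal B advance.
Runoff: Proposal D is ranked above Proposal B on 16 ballots, Proposal B above Proposal D on 28.

Proposal B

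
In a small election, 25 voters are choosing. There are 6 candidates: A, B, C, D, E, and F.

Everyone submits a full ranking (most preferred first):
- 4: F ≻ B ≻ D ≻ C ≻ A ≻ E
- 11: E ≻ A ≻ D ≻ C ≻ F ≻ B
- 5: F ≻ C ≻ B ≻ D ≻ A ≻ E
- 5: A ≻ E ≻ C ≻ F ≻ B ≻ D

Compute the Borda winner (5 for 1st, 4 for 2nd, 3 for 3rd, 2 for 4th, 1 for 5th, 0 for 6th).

A

A: 4×1 + 11×4 + 5×1 + 5×5 = 78
B: 4×4 + 11×0 + 5×3 + 5×1 = 36
C: 4×2 + 11×2 + 5×4 + 5×3 = 65
D: 4×3 + 11×3 + 5×2 + 5×0 = 55
E: 4×0 + 11×5 + 5×0 + 5×4 = 75
F: 4×5 + 11×1 + 5×5 + 5×2 = 66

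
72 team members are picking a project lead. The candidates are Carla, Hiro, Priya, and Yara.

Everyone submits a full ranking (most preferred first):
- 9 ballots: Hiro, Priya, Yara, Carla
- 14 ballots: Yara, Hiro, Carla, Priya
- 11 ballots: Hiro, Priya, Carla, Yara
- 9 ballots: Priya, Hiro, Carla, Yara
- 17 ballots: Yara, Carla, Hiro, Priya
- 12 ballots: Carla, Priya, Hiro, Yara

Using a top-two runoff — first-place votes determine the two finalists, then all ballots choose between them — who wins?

Round 1 first-place votes: Carla 12, Hiro 20, Priya 9, Yara 31. Yara and Hiro advance.
Runoff: Yara is ranked above Hiro on 31 ballots, Hiro above Yara on 41.

Hiro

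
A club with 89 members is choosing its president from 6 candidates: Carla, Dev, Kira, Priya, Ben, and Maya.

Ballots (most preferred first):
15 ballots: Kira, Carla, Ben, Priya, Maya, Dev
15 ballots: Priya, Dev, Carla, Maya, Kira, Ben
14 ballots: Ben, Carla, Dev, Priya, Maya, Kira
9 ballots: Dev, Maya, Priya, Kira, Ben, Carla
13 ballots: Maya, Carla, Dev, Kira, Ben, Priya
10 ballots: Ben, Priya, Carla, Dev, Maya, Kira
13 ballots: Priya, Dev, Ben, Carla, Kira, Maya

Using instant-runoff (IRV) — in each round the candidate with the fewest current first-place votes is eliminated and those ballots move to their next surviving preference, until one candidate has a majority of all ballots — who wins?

Round 1: Carla 0, Dev 9, Kira 15, Priya 28, Ben 24, Maya 13. Carla eliminated.
Round 2: Dev 9, Kira 15, Priya 28, Ben 24, Maya 13. Dev eliminated.
Round 3: Kira 15, Priya 28, Ben 24, Maya 22. Kira eliminated.
Round 4: Priya 28, Ben 39, Maya 22. Maya eliminated.
Round 5: Priya 37, Ben 52. Ben has a majority (≥45).

Ben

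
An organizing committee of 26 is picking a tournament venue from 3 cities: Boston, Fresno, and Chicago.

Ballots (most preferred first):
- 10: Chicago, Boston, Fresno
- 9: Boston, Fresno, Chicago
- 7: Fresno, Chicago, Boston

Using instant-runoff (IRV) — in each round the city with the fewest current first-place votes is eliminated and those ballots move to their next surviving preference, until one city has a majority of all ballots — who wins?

Chicago

Round 1: Boston 9, Fresno 7, Chicago 10. Fresno eliminated.
Round 2: Boston 9, Chicago 17. Chicago has a majority (≥14).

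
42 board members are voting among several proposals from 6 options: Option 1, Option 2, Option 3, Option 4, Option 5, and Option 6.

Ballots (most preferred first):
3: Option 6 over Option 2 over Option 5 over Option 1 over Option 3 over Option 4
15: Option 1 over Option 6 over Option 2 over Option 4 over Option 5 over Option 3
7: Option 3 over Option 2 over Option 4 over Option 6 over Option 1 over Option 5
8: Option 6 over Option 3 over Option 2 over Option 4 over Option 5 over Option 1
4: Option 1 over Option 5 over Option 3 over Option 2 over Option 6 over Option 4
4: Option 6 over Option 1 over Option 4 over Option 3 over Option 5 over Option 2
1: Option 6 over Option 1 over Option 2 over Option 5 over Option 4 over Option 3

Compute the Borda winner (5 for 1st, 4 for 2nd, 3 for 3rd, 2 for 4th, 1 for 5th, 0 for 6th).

Option 1: 3×2 + 15×5 + 7×1 + 8×0 + 4×5 + 4×4 + 1×4 = 128
Option 2: 3×4 + 15×3 + 7×4 + 8×3 + 4×2 + 4×0 + 1×3 = 120
Option 3: 3×1 + 15×0 + 7×5 + 8×4 + 4×3 + 4×2 + 1×0 = 90
Option 4: 3×0 + 15×2 + 7×3 + 8×2 + 4×0 + 4×3 + 1×1 = 80
Option 5: 3×3 + 15×1 + 7×0 + 8×1 + 4×4 + 4×1 + 1×2 = 54
Option 6: 3×5 + 15×4 + 7×2 + 8×5 + 4×1 + 4×5 + 1×5 = 158

Option 6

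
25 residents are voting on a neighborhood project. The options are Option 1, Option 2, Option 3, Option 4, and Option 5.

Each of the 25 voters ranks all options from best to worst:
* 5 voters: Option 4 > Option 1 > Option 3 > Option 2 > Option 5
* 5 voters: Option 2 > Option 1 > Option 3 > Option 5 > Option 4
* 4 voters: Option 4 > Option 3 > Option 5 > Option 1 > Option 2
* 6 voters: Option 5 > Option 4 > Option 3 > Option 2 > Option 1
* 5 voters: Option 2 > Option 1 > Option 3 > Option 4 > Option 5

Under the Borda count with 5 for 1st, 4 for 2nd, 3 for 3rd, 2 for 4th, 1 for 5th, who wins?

Option 1: 5×4 + 5×4 + 4×2 + 6×1 + 5×4 = 74
Option 2: 5×2 + 5×5 + 4×1 + 6×2 + 5×5 = 76
Option 3: 5×3 + 5×3 + 4×4 + 6×3 + 5×3 = 79
Option 4: 5×5 + 5×1 + 4×5 + 6×4 + 5×2 = 84
Option 5: 5×1 + 5×2 + 4×3 + 6×5 + 5×1 = 62

Option 4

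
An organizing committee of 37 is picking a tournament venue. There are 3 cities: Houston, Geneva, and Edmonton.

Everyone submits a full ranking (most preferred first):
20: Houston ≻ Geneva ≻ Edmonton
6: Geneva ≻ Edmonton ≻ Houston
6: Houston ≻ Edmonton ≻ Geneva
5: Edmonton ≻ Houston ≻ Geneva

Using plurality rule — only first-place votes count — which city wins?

First-place votes: Houston 26, Geneva 6, Edmonton 5.

Houston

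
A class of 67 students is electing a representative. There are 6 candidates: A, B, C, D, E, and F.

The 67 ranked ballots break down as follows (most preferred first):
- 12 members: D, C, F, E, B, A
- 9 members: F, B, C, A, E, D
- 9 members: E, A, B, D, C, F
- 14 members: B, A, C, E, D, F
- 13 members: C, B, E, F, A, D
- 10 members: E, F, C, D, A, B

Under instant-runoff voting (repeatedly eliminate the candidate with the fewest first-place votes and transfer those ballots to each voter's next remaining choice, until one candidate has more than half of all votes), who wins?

C

Round 1: A 0, B 14, C 13, D 12, E 19, F 9. A eliminated.
Round 2: B 14, C 13, D 12, E 19, F 9. F eliminated.
Round 3: B 23, C 13, D 12, E 19. D eliminated.
Round 4: B 23, C 25, E 19. E eliminated.
Round 5: B 32, C 35. C has a majority (≥34).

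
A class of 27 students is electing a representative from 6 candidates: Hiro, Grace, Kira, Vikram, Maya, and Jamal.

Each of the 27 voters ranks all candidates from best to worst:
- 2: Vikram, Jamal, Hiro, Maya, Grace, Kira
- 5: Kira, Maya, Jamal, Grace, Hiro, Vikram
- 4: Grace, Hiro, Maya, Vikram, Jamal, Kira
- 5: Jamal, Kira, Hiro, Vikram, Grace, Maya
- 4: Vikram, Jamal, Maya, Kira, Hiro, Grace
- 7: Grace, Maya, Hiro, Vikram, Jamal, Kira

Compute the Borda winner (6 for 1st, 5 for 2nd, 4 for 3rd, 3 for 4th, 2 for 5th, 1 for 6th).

Maya

Hiro: 2×4 + 5×2 + 4×5 + 5×4 + 4×2 + 7×4 = 94
Grace: 2×2 + 5×3 + 4×6 + 5×2 + 4×1 + 7×6 = 99
Kira: 2×1 + 5×6 + 4×1 + 5×5 + 4×3 + 7×1 = 80
Vikram: 2×6 + 5×1 + 4×3 + 5×3 + 4×6 + 7×3 = 89
Maya: 2×3 + 5×5 + 4×4 + 5×1 + 4×4 + 7×5 = 103
Jamal: 2×5 + 5×4 + 4×2 + 5×6 + 4×5 + 7×2 = 102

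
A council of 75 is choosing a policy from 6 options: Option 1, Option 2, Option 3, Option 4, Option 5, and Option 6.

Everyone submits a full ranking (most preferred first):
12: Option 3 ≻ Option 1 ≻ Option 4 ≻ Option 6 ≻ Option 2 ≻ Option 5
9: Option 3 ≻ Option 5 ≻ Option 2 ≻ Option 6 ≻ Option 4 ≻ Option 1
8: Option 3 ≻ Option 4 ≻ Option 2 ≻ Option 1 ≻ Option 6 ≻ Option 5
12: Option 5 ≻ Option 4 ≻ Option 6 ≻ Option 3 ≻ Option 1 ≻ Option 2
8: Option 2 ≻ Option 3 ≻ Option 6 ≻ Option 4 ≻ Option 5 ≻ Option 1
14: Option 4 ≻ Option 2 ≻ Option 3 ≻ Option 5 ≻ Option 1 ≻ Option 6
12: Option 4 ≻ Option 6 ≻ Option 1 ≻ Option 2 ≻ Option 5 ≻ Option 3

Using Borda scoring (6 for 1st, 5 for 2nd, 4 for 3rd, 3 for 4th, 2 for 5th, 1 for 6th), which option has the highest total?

Option 1: 12×5 + 9×1 + 8×3 + 12×2 + 8×1 + 14×2 + 12×4 = 201
Option 2: 12×2 + 9×4 + 8×4 + 12×1 + 8×6 + 14×5 + 12×3 = 258
Option 3: 12×6 + 9×6 + 8×6 + 12×3 + 8×5 + 14×4 + 12×1 = 318
Option 4: 12×4 + 9×2 + 8×5 + 12×5 + 8×3 + 14×6 + 12×6 = 346
Option 5: 12×1 + 9×5 + 8×1 + 12×6 + 8×2 + 14×3 + 12×2 = 219
Option 6: 12×3 + 9×3 + 8×2 + 12×4 + 8×4 + 14×1 + 12×5 = 233

Option 4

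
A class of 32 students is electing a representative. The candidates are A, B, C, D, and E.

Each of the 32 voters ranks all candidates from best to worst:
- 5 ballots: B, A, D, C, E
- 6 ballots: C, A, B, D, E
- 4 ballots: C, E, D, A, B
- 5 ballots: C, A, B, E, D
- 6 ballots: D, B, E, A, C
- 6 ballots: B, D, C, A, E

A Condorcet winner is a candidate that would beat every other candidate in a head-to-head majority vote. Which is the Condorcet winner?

B vs A: 17–15
B vs C: 17–15
B vs D: 22–10
B vs E: 28–4
B beats every other candidate.

B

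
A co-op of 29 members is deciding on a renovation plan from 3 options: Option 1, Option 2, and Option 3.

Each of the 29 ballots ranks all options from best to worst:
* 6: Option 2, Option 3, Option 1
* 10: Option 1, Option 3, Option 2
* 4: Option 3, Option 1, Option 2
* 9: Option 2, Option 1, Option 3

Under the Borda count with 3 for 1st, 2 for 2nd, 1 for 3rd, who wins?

Option 1: 6×1 + 10×3 + 4×2 + 9×2 = 62
Option 2: 6×3 + 10×1 + 4×1 + 9×3 = 59
Option 3: 6×2 + 10×2 + 4×3 + 9×1 = 53

Option 1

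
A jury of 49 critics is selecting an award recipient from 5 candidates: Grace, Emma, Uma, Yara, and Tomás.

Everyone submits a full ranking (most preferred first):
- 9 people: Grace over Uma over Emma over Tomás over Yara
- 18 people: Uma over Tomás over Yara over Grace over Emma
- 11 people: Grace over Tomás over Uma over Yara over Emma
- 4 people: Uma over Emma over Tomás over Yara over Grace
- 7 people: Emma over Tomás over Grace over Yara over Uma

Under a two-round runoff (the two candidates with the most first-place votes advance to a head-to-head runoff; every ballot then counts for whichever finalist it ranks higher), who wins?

Grace

Round 1 first-place votes: Grace 20, Emma 7, Uma 22, Yara 0, Tomás 0. Uma and Grace advance.
Runoff: Uma is ranked above Grace on 22 ballots, Grace above Uma on 27.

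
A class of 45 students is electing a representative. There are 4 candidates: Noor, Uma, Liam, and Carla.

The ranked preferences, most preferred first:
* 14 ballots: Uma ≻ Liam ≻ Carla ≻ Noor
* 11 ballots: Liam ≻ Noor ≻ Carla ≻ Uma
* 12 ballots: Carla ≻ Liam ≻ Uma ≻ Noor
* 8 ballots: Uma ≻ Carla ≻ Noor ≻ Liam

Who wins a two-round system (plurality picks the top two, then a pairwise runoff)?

Round 1 first-place votes: Noor 0, Uma 22, Liam 11, Carla 12. Uma and Carla advance.
Runoff: Uma is ranked above Carla on 22 ballots, Carla above Uma on 23.

Carla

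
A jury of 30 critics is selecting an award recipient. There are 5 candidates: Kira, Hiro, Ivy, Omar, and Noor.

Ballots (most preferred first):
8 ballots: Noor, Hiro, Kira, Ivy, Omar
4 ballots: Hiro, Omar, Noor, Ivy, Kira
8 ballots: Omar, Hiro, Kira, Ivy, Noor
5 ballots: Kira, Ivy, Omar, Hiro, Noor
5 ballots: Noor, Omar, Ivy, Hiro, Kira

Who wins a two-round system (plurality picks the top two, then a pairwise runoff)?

Omar

Round 1 first-place votes: Kira 5, Hiro 4, Ivy 0, Omar 8, Noor 13. Noor and Omar advance.
Runoff: Noor is ranked above Omar on 13 ballots, Omar above Noor on 17.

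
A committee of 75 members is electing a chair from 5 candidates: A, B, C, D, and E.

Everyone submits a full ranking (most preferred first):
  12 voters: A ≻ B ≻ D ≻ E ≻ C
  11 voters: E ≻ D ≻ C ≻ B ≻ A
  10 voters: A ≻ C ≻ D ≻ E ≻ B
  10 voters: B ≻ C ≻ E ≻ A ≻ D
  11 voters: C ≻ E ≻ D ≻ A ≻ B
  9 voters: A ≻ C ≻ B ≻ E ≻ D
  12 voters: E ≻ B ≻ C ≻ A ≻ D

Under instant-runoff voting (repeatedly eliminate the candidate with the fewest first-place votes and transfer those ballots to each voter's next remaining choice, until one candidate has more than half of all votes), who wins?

Round 1: A 31, B 10, C 11, D 0, E 23. D eliminated.
Round 2: A 31, B 10, C 11, E 23. B eliminated.
Round 3: A 31, C 21, E 23. C eliminated.
Round 4: A 31, E 44. E has a majority (≥38).

E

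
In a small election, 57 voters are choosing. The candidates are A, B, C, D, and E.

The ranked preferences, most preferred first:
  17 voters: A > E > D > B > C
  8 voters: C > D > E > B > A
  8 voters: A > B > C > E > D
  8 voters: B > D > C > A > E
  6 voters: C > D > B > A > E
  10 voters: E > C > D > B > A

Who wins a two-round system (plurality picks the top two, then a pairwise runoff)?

Round 1 first-place votes: A 25, B 8, C 14, D 0, E 10. A and C advance.
Runoff: A is ranked above C on 25 ballots, C above A on 32.

C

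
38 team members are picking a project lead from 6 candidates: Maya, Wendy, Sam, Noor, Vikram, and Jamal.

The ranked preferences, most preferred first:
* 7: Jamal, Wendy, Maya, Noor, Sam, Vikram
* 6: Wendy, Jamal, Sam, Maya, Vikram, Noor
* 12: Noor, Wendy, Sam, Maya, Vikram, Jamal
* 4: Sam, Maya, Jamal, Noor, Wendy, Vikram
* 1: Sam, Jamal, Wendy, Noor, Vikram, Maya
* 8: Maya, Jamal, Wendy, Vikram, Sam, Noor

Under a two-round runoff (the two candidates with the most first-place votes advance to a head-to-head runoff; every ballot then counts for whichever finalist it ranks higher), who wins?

Maya

Round 1 first-place votes: Maya 8, Wendy 6, Sam 5, Noor 12, Vikram 0, Jamal 7. Noor and Maya advance.
Runoff: Noor is ranked above Maya on 13 ballots, Maya above Noor on 25.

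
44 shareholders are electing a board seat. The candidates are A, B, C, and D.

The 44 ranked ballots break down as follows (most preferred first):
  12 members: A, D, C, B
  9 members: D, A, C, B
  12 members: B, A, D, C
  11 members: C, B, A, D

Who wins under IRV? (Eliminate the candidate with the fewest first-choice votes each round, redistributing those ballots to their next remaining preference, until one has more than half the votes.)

Round 1: A 12, B 12, C 11, D 9. D eliminated.
Round 2: A 21, B 12, C 11. C eliminated.
Round 3: A 21, B 23. B has a majority (≥23).

B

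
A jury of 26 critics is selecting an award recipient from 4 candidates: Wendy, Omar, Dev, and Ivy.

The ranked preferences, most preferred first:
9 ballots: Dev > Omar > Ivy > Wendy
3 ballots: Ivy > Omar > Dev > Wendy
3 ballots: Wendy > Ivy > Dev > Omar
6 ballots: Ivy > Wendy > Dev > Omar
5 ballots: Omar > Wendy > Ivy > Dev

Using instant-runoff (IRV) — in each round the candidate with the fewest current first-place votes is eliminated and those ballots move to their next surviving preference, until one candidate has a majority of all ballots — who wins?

Ivy

Round 1: Wendy 3, Omar 5, Dev 9, Ivy 9. Wendy eliminated.
Round 2: Omar 5, Dev 9, Ivy 12. Omar eliminated.
Round 3: Dev 9, Ivy 17. Ivy has a majority (≥14).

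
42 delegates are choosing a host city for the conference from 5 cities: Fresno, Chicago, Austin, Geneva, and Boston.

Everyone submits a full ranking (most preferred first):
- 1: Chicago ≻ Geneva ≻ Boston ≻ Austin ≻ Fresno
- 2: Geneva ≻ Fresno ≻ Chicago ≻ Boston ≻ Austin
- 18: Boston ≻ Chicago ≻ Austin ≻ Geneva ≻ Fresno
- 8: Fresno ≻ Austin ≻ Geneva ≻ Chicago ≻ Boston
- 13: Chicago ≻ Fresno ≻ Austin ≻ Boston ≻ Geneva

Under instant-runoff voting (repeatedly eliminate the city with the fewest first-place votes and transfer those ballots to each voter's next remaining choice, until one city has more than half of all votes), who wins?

Round 1: Fresno 8, Chicago 14, Austin 0, Geneva 2, Boston 18. Austin eliminated.
Round 2: Fresno 8, Chicago 14, Geneva 2, Boston 18. Geneva eliminated.
Round 3: Fresno 10, Chicago 14, Boston 18. Fresno eliminated.
Round 4: Chicago 24, Boston 18. Chicago has a majority (≥22).

Chicago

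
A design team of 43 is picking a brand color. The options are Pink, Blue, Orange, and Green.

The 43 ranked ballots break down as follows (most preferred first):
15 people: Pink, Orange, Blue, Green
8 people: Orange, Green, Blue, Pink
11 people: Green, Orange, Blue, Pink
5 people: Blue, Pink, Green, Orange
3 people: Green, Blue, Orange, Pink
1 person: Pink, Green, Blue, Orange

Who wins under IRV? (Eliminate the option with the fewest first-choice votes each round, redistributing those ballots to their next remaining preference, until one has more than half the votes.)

Round 1: Pink 16, Blue 5, Orange 8, Green 14. Blue eliminated.
Round 2: Pink 21, Orange 8, Green 14. Orange eliminated.
Round 3: Pink 21, Green 22. Green has a majority (≥22).

Green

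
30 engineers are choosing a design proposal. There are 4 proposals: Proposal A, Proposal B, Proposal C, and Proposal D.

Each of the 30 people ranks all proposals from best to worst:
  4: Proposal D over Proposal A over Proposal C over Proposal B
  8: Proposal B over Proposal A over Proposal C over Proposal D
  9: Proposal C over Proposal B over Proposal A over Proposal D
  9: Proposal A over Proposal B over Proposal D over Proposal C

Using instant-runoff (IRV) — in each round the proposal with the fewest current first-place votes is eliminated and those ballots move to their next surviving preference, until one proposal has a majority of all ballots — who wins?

Proposal A

Round 1: Proposal A 9, Proposal B 8, Proposal C 9, Proposal D 4. Proposal D eliminated.
Round 2: Proposal A 13, Proposal B 8, Proposal C 9. Proposal B eliminated.
Round 3: Proposal A 21, Proposal C 9. Proposal A has a majority (≥16).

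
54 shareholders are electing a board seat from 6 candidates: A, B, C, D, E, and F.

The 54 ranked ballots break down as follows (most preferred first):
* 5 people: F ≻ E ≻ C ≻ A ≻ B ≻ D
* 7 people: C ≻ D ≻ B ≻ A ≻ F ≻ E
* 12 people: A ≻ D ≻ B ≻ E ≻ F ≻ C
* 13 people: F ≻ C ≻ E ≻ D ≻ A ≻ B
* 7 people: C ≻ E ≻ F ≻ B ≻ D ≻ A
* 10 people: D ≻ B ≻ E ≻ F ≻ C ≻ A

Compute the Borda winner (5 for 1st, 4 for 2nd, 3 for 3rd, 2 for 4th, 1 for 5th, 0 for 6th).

D

A: 5×2 + 7×2 + 12×5 + 13×1 + 7×0 + 10×0 = 97
B: 5×1 + 7×3 + 12×3 + 13×0 + 7×2 + 10×4 = 116
C: 5×3 + 7×5 + 12×0 + 13×4 + 7×5 + 10×1 = 147
D: 5×0 + 7×4 + 12×4 + 13×2 + 7×1 + 10×5 = 159
E: 5×4 + 7×0 + 12×2 + 13×3 + 7×4 + 10×3 = 141
F: 5×5 + 7×1 + 12×1 + 13×5 + 7×3 + 10×2 = 150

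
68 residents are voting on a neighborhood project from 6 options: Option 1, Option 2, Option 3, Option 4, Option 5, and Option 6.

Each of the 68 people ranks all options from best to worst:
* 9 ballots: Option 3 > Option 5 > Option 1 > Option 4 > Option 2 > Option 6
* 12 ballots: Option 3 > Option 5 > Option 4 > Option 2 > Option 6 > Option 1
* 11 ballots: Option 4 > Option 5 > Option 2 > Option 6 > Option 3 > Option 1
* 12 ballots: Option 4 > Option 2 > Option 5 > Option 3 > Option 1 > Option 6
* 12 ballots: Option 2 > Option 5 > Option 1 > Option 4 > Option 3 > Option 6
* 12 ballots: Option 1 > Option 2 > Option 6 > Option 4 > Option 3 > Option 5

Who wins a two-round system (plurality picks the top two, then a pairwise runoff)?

Round 1 first-place votes: Option 1 12, Option 2 12, Option 3 21, Option 4 23, Option 5 0, Option 6 0. Option 4 and Option 3 advance.
Runoff: Option 4 is ranked above Option 3 on 47 ballots, Option 3 above Option 4 on 21.

Option 4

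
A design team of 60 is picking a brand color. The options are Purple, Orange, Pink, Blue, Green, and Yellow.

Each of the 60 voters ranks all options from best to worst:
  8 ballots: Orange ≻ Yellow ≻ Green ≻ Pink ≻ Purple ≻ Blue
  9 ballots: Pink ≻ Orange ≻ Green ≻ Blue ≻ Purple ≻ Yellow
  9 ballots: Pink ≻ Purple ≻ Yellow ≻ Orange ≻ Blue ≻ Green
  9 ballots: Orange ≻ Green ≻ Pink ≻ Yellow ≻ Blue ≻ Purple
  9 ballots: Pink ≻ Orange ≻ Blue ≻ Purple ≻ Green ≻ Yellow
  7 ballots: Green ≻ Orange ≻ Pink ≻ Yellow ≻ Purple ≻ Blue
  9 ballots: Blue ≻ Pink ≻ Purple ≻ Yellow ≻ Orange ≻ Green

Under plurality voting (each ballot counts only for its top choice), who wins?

Pink

First-place votes: Purple 0, Orange 17, Pink 27, Blue 9, Green 7, Yellow 0.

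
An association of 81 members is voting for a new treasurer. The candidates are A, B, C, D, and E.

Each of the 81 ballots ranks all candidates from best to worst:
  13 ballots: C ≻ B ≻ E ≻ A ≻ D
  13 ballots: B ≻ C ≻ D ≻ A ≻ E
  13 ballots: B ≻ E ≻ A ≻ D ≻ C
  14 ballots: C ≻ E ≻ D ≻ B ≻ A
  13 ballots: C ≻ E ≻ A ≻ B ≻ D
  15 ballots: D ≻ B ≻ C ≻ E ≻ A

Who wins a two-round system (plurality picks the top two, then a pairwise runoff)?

Round 1 first-place votes: A 0, B 26, C 40, D 15, E 0. C and B advance.
Runoff: C is ranked above B on 40 ballots, B above C on 41.

B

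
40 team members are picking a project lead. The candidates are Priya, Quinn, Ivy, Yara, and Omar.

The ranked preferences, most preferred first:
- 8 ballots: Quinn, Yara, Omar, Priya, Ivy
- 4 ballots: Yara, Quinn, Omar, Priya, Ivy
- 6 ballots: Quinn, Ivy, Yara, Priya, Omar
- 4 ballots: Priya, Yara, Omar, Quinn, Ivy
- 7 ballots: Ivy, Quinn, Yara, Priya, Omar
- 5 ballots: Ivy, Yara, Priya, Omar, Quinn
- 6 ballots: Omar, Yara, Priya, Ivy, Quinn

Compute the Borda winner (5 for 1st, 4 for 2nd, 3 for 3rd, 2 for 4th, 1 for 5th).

Priya: 8×2 + 4×2 + 6×2 + 4×5 + 7×2 + 5×3 + 6×3 = 103
Quinn: 8×5 + 4×4 + 6×5 + 4×2 + 7×4 + 5×1 + 6×1 = 133
Ivy: 8×1 + 4×1 + 6×4 + 4×1 + 7×5 + 5×5 + 6×2 = 112
Yara: 8×4 + 4×5 + 6×3 + 4×4 + 7×3 + 5×4 + 6×4 = 151
Omar: 8×3 + 4×3 + 6×1 + 4×3 + 7×1 + 5×2 + 6×5 = 101

Yara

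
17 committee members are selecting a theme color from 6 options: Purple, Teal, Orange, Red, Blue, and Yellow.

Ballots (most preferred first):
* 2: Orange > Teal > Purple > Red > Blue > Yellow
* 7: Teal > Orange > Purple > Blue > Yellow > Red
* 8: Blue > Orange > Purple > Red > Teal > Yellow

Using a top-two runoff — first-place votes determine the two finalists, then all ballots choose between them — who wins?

Round 1 first-place votes: Purple 0, Teal 7, Orange 2, Red 0, Blue 8, Yellow 0. Blue and Teal advance.
Runoff: Blue is ranked above Teal on 8 ballots, Teal above Blue on 9.

Teal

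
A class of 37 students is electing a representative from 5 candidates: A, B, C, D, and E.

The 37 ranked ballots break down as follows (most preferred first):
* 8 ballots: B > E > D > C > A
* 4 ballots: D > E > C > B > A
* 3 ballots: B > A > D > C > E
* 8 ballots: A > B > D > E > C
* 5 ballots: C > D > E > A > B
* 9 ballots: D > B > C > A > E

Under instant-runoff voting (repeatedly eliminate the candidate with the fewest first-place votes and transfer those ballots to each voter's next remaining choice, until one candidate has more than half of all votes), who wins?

Round 1: A 8, B 11, C 5, D 13, E 0. E eliminated.
Round 2: A 8, B 11, C 5, D 13. C eliminated.
Round 3: A 8, B 11, D 18. A eliminated.
Round 4: B 19, D 18. B has a majority (≥19).

B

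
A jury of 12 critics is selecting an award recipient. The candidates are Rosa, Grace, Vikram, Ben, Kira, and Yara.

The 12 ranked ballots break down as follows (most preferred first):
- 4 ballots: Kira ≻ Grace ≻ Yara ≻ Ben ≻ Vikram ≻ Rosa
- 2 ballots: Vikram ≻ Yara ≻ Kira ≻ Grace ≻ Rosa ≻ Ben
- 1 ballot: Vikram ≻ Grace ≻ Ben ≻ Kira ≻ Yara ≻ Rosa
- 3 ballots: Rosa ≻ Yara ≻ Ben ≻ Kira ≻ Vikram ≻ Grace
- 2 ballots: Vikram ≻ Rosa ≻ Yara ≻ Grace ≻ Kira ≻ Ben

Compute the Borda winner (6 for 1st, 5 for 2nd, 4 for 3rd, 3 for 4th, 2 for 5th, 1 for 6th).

Yara

Rosa: 4×1 + 2×2 + 1×1 + 3×6 + 2×5 = 37
Grace: 4×5 + 2×3 + 1×5 + 3×1 + 2×3 = 40
Vikram: 4×2 + 2×6 + 1×6 + 3×2 + 2×6 = 44
Ben: 4×3 + 2×1 + 1×4 + 3×4 + 2×1 = 32
Kira: 4×6 + 2×4 + 1×3 + 3×3 + 2×2 = 48
Yara: 4×4 + 2×5 + 1×2 + 3×5 + 2×4 = 51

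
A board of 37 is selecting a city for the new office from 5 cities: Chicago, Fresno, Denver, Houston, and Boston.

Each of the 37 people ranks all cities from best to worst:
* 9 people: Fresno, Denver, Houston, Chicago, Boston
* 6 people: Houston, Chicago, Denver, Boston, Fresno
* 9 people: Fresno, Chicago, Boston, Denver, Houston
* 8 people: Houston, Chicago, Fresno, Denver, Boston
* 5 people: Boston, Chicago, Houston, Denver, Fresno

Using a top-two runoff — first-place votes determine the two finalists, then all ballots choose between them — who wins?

Houston

Round 1 first-place votes: Chicago 0, Fresno 18, Denver 0, Houston 14, Boston 5. Fresno and Houston advance.
Runoff: Fresno is ranked above Houston on 18 ballots, Houston above Fresno on 19.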